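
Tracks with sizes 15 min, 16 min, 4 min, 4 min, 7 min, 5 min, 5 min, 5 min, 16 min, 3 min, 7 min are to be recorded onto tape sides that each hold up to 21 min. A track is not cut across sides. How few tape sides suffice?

Total = 16 + 16 + 15 + 7 + 7 + 5 + 5 + 5 + 4 + 4 + 3 = 87 min.
Lower bound: ⌈87/21⌉ = 5 tape sides.
A packing using 5 tape sides:
  side 1: 16 + 5 = 21
  side 2: 16 + 5 = 21
  side 3: 15 + 5 = 20
  side 4: 7 + 7 + 4 + 3 = 21
  side 5: 4 = 4
This matches the lower bound, so 5 is optimal.

5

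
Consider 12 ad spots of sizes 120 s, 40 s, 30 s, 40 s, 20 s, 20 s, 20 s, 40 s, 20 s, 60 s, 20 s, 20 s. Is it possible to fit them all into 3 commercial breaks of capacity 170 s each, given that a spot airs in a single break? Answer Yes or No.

A valid assignment using 3 commercial breaks:
  break 1: 120 + 40 = 160
  break 2: 60 + 40 + 40 + 30 = 170
  break 3: 20 + 20 + 20 + 20 + 20 + 20 = 120
Every load is within 170 s, so 3 commercial breaks suffice.

Yes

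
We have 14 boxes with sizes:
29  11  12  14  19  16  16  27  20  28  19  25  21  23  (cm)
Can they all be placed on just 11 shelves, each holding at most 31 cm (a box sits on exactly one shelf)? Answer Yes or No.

Yes

A valid assignment using 11 shelves:
  shelf 1: 29 = 29
  shelf 2: 28 = 28
  shelf 3: 27 = 27
  shelf 4: 25 = 25
  shelf 5: 23 = 23
  shelf 6: 21 = 21
  shelf 7: 20 + 11 = 31
  shelf 8: 19 + 12 = 31
  shelf 9: 19 = 19
  shelf 10: 16 + 14 = 30
  shelf 11: 16 = 16
Every load is within 31 cm, so 11 shelves suffice.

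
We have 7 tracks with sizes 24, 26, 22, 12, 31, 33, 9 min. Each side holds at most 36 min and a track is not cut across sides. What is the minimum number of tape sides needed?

5

Total = 33 + 31 + 26 + 24 + 22 + 12 + 9 = 157 min.
Lower bound: ⌈157/36⌉ = 5 tape sides.
A packing using 5 tape sides:
  side 1: 33 = 33
  side 2: 31 = 31
  side 3: 26 + 9 = 35
  side 4: 24 + 12 = 36
  side 5: 22 = 22
This matches the lower bound, so 5 is optimal.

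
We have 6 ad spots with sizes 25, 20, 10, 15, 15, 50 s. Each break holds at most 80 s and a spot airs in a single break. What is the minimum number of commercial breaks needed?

2

Total = 50 + 25 + 20 + 15 + 15 + 10 = 135 s.
Lower bound: ⌈135/80⌉ = 2 commercial breaks.
A packing using 2 commercial breaks:
  break 1: 50 + 25 = 75
  break 2: 20 + 15 + 15 + 10 = 60
This matches the lower bound, so 2 is optimal.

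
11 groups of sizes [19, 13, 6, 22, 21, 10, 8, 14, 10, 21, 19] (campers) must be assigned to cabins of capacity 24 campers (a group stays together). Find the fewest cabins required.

8

Total = 22 + 21 + 21 + 19 + 19 + 14 + 13 + 10 + 10 + 8 + 6 = 163 campers.
Lower bound: ⌈163/24⌉ = 7 cabins.
A packing using 8 cabins:
  cabin 1: 22 = 22
  cabin 2: 21 = 21
  cabin 3: 21 = 21
  cabin 4: 19 = 19
  cabin 5: 19 = 19
  cabin 6: 14 + 10 = 24
  cabin 7: 13 + 10 = 23
  cabin 8: 8 + 6 = 14
No arrangement into 7 cabins stays within capacity, so 8 is optimal.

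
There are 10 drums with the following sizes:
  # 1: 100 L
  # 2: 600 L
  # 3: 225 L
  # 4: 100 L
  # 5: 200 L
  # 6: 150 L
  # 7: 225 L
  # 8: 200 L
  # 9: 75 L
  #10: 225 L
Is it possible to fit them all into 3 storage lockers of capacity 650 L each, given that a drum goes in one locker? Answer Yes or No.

No

Total = 2100 L; ⌈2100/650⌉ = 4.
At least 4 storage lockers are required, but only 3 are allowed.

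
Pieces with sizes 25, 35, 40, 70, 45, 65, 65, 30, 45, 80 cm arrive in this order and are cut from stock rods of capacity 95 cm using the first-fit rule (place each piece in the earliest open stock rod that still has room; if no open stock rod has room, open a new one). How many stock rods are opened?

  25 → stock rod 1 (new)  [load 25/95]
  35 → stock rod 1  [load 60/95]
  40 → stock rod 2 (new)  [load 40/95]
  70 → stock rod 3 (new)  [load 70/95]
  45 → stock rod 2  [load 85/95]
  65 → stock rod 4 (new)  [load 65/95]
  65 → stock rod 5 (new)  [load 65/95]
  30 → stock rod 1  [load 90/95]
  45 → stock rod 6 (new)  [load 45/95]
  80 → stock rod 7 (new)  [load 80/95]
7 stock rods opened.

7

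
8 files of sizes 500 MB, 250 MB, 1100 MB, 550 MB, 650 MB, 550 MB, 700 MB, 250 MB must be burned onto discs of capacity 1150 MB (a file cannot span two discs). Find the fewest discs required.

5

Total = 1100 + 700 + 650 + 550 + 550 + 500 + 250 + 250 = 4550 MB.
Lower bound: ⌈4550/1150⌉ = 4 discs.
A packing using 5 discs:
  disc 1: 1100 = 1100
  disc 2: 700 + 250 = 950
  disc 3: 650 + 500 = 1150
  disc 4: 550 + 550 = 1100
  disc 5: 250 = 250
No arrangement into 4 discs stays within capacity, so 5 is optimal.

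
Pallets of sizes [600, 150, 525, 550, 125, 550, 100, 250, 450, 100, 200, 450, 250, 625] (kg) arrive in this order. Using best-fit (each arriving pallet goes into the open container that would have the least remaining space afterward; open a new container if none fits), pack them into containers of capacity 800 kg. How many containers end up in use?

  600 → container 1 (new)  [load 600/800]
  150 → container 1  [load 750/800]
  525 → container 2 (new)  [load 525/800]
  550 → container 3 (new)  [load 550/800]
  125 → container 3  [load 675/800]
  550 → container 4 (new)  [load 550/800]
  100 → container 3  [load 775/800]
  250 → container 4  [load 800/800]
  450 → container 5 (new)  [load 450/800]
  100 → container 2  [load 625/800]
  200 → container 5  [load 650/800]
  450 → container 6 (new)  [load 450/800]
  250 → container 6  [load 700/800]
  625 → container 7 (new)  [load 625/800]
7 containers opened.

7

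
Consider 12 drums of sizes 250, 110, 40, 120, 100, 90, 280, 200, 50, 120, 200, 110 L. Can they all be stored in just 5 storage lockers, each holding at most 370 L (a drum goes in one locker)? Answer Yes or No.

Yes

A valid assignment using 5 storage lockers:
  locker 1: 280 + 90 = 370
  locker 2: 250 + 120 = 370
  locker 3: 200 + 120 + 50 = 370
  locker 4: 200 + 110 + 40 = 350
  locker 5: 110 + 100 = 210
Every load is within 370 L, so 5 storage lockers suffice.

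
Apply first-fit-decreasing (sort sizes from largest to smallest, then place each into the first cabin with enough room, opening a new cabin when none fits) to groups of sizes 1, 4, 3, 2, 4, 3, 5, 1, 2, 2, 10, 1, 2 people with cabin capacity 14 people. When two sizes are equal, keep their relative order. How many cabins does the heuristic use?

3

Sorted descending: 10, 5, 4, 4, 3, 3, 2, 2, 2, 2, 1, 1, 1.
  10 → cabin 1 (new)  [load 10/14]
  5 → cabin 2 (new)  [load 5/14]
  4 → cabin 1  [load 14/14]
  4 → cabin 2  [load 9/14]
  3 → cabin 2  [load 12/14]
  3 → cabin 3 (new)  [load 3/14]
  2 → cabin 2  [load 14/14]
  2 → cabin 3  [load 5/14]
  2 → cabin 3  [load 7/14]
  2 → cabin 3  [load 9/14]
  1 → cabin 3  [load 10/14]
  1 → cabin 3  [load 11/14]
  1 → cabin 3  [load 12/14]
3 cabins opened.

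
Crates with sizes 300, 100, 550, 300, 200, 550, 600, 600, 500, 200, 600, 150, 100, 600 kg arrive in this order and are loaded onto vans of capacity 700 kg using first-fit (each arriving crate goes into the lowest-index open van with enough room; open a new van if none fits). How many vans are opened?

9

  300 → van 1 (new)  [load 300/700]
  100 → van 1  [load 400/700]
  550 → van 2 (new)  [load 550/700]
  300 → van 1  [load 700/700]
  200 → van 3 (new)  [load 200/700]
  550 → van 4 (new)  [load 550/700]
  600 → van 5 (new)  [load 600/700]
  600 → van 6 (new)  [load 600/700]
  500 → van 3  [load 700/700]
  200 → van 7 (new)  [load 200/700]
  600 → van 8 (new)  [load 600/700]
  150 → van 2  [load 700/700]
  100 → van 4  [load 650/700]
  600 → van 9 (new)  [load 600/700]
9 vans opened.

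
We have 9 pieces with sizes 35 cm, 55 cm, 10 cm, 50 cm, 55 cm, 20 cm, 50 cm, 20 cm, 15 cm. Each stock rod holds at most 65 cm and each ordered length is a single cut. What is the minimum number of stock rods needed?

6

Total = 55 + 55 + 50 + 50 + 35 + 20 + 20 + 15 + 10 = 310 cm.
Lower bound: ⌈310/65⌉ = 5 stock rods.
A packing using 6 stock rods:
  stock rod 1: 55 + 10 = 65
  stock rod 2: 55 = 55
  stock rod 3: 50 + 15 = 65
  stock rod 4: 50 = 50
  stock rod 5: 35 + 20 = 55
  stock rod 6: 20 = 20
No arrangement into 5 stock rods stays within capacity, so 6 is optimal.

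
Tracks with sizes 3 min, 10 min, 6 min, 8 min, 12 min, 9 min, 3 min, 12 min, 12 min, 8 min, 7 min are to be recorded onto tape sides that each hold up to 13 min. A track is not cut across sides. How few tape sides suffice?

8

Total = 12 + 12 + 12 + 10 + 9 + 8 + 8 + 7 + 6 + 3 + 3 = 90 min.
Lower bound: ⌈90/13⌉ = 7 tape sides.
Also, 8 tracks each exceed 13/2 min, and no two of those can share a side, so at least 8 tape sides are needed.
A packing using 8 tape sides:
  side 1: 12 = 12
  side 2: 12 = 12
  side 3: 12 = 12
  side 4: 10 + 3 = 13
  side 5: 9 + 3 = 12
  side 6: 8 = 8
  side 7: 8 = 8
  side 8: 7 + 6 = 13
This matches the lower bound, so 8 is optimal.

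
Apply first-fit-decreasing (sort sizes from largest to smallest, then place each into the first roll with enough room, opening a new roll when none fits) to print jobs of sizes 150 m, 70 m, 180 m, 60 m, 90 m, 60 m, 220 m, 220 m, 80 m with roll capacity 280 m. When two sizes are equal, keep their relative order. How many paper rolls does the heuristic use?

5

Sorted descending: 220, 220, 180, 150, 90, 80, 70, 60, 60.
  220 → roll 1 (new)  [load 220/280]
  220 → roll 2 (new)  [load 220/280]
  180 → roll 3 (new)  [load 180/280]
  150 → roll 4 (new)  [load 150/280]
  90 → roll 3  [load 270/280]
  80 → roll 4  [load 230/280]
  70 → roll 5 (new)  [load 70/280]
  60 → roll 1  [load 280/280]
  60 → roll 2  [load 280/280]
5 paper rolls opened.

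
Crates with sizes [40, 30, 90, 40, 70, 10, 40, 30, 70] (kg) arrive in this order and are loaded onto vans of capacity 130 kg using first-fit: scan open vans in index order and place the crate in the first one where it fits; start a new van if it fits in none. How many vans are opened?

  40 → van 1 (new)  [load 40/130]
  30 → van 1  [load 70/130]
  90 → van 2 (new)  [load 90/130]
  40 → van 1  [load 110/130]
  70 → van 3 (new)  [load 70/130]
  10 → van 1  [load 120/130]
  40 → van 2  [load 130/130]
  30 → van 3  [load 100/130]
  70 → van 4 (new)  [load 70/130]
4 vans opened.

4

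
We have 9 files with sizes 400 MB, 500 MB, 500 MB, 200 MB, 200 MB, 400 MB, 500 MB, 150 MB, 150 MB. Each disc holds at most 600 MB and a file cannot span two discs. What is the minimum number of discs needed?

6

Total = 500 + 500 + 500 + 400 + 400 + 200 + 200 + 150 + 150 = 3000 MB.
Lower bound: ⌈3000/600⌉ = 5 discs.
A packing using 6 discs:
  disc 1: 500 = 500
  disc 2: 500 = 500
  disc 3: 500 = 500
  disc 4: 400 + 200 = 600
  disc 5: 400 + 200 = 600
  disc 6: 150 + 150 = 300
No arrangement into 5 discs stays within capacity, so 6 is optimal.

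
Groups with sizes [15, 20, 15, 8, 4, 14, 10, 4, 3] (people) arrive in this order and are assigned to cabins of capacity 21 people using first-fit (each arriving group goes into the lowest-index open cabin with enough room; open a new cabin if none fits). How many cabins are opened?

5

  15 → cabin 1 (new)  [load 15/21]
  20 → cabin 2 (new)  [load 20/21]
  15 → cabin 3 (new)  [load 15/21]
  8 → cabin 4 (new)  [load 8/21]
  4 → cabin 1  [load 19/21]
  14 → cabin 5 (new)  [load 14/21]
  10 → cabin 4  [load 18/21]
  4 → cabin 3  [load 19/21]
  3 → cabin 4  [load 21/21]
5 cabins opened.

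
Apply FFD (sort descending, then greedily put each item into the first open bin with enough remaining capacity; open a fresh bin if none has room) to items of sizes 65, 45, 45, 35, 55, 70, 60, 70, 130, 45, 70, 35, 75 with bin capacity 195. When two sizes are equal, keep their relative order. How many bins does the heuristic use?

Sorted descending: 130, 75, 70, 70, 70, 65, 60, 55, 45, 45, 45, 35, 35.
  130 → bin 1 (new)  [load 130/195]
  75 → bin 2 (new)  [load 75/195]
  70 → bin 2  [load 145/195]
  70 → bin 3 (new)  [load 70/195]
  70 → bin 3  [load 140/195]
  65 → bin 1  [load 195/195]
  60 → bin 4 (new)  [load 60/195]
  55 → bin 3  [load 195/195]
  45 → bin 2  [load 190/195]
  45 → bin 4  [load 105/195]
  45 → bin 4  [load 150/195]
  35 → bin 4  [load 185/195]
  35 → bin 5 (new)  [load 35/195]
5 bins opened.

5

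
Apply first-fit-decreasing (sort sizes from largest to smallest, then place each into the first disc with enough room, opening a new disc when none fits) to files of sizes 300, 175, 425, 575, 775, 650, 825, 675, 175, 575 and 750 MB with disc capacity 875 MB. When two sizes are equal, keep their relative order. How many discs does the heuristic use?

Sorted descending: 825, 775, 750, 675, 650, 575, 575, 425, 300, 175, 175.
  825 → disc 1 (new)  [load 825/875]
  775 → disc 2 (new)  [load 775/875]
  750 → disc 3 (new)  [load 750/875]
  675 → disc 4 (new)  [load 675/875]
  650 → disc 5 (new)  [load 650/875]
  575 → disc 6 (new)  [load 575/875]
  575 → disc 7 (new)  [load 575/875]
  425 → disc 8 (new)  [load 425/875]
  300 → disc 6  [load 875/875]
  175 → disc 4  [load 850/875]
  175 → disc 5  [load 825/875]
8 discs opened.

8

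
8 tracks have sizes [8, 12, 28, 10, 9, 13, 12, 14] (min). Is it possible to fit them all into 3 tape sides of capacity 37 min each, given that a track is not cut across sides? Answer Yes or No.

A valid assignment using 3 tape sides:
  side 1: 28 + 9 = 37
  side 2: 14 + 13 + 10 = 37
  side 3: 12 + 12 + 8 = 32
Every load is within 37 min, so 3 tape sides suffice.

Yes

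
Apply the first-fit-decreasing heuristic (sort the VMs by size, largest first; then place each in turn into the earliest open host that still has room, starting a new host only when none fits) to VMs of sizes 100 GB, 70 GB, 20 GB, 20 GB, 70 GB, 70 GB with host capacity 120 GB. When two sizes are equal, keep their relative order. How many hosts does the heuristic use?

Sorted descending: 100, 70, 70, 70, 20, 20.
  100 → host 1 (new)  [load 100/120]
  70 → host 2 (new)  [load 70/120]
  70 → host 3 (new)  [load 70/120]
  70 → host 4 (new)  [load 70/120]
  20 → host 1  [load 120/120]
  20 → host 2  [load 90/120]
4 hosts opened.

4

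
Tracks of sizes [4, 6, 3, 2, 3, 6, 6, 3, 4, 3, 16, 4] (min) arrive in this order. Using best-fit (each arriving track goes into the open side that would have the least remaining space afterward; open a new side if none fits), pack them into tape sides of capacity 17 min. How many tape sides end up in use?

  4 → side 1 (new)  [load 4/17]
  6 → side 1  [load 10/17]
  3 → side 1  [load 13/17]
  2 → side 1  [load 15/17]
  3 → side 2 (new)  [load 3/17]
  6 → side 2  [load 9/17]
  6 → side 2  [load 15/17]
  3 → side 3 (new)  [load 3/17]
  4 → side 3  [load 7/17]
  3 → side 3  [load 10/17]
  16 → side 4 (new)  [load 16/17]
  4 → side 3  [load 14/17]
4 tape sides opened.

4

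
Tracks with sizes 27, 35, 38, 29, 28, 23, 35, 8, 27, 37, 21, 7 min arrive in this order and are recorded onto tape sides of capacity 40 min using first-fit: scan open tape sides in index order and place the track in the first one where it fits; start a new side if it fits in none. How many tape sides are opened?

10

  27 → side 1 (new)  [load 27/40]
  35 → side 2 (new)  [load 35/40]
  38 → side 3 (new)  [load 38/40]
  29 → side 4 (new)  [load 29/40]
  28 → side 5 (new)  [load 28/40]
  23 → side 6 (new)  [load 23/40]
  35 → side 7 (new)  [load 35/40]
  8 → side 1  [load 35/40]
  27 → side 8 (new)  [load 27/40]
  37 → side 9 (new)  [load 37/40]
  21 → side 10 (new)  [load 21/40]
  7 → side 4  [load 36/40]
10 tape sides opened.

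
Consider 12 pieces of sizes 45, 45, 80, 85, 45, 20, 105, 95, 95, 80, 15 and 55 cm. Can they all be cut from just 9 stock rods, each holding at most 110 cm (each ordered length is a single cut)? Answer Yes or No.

Yes

A valid assignment using 8 stock rods:
  stock rod 1: 105 = 105
  stock rod 2: 95 + 15 = 110
  stock rod 3: 95 = 95
  stock rod 4: 85 + 20 = 105
  stock rod 5: 80 = 80
  stock rod 6: 80 = 80
  stock rod 7: 55 + 45 = 100
  stock rod 8: 45 + 45 = 90
That uses only 8 ≤ 9, so 9 stock rods are enough.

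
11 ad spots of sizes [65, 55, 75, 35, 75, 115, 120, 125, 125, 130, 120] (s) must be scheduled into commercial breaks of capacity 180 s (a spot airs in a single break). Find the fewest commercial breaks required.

7

Total = 130 + 125 + 125 + 120 + 120 + 115 + 75 + 75 + 65 + 55 + 35 = 1040 s.
Lower bound: ⌈1040/180⌉ = 6 commercial breaks.
A packing using 7 commercial breaks:
  break 1: 130 + 35 = 165
  break 2: 125 + 55 = 180
  break 3: 125 = 125
  break 4: 120 = 120
  break 5: 120 = 120
  break 6: 115 + 65 = 180
  break 7: 75 + 75 = 150
No arrangement into 6 commercial breaks stays within capacity, so 7 is optimal.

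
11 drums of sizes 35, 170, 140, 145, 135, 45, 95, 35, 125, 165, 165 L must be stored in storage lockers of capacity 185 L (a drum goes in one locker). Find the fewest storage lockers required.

8

Total = 170 + 165 + 165 + 145 + 140 + 135 + 125 + 95 + 45 + 35 + 35 = 1255 L.
Lower bound: ⌈1255/185⌉ = 7 storage lockers.
Also, 8 drums each exceed 185/2 L, and no two of those can share a locker, so at least 8 storage lockers are needed.
A packing using 8 storage lockers:
  locker 1: 170 = 170
  locker 2: 165 = 165
  locker 3: 165 = 165
  locker 4: 145 + 35 = 180
  locker 5: 140 + 45 = 185
  locker 6: 135 + 35 = 170
  locker 7: 125 = 125
  locker 8: 95 = 95
This matches the lower bound, so 8 is optimal.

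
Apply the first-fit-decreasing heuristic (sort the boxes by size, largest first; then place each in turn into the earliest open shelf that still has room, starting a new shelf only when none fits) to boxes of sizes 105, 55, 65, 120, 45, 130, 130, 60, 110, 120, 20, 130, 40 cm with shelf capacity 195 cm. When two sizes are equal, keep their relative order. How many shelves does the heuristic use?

Sorted descending: 130, 130, 130, 120, 120, 110, 105, 65, 60, 55, 45, 40, 20.
  130 → shelf 1 (new)  [load 130/195]
  130 → shelf 2 (new)  [load 130/195]
  130 → shelf 3 (new)  [load 130/195]
  120 → shelf 4 (new)  [load 120/195]
  120 → shelf 5 (new)  [load 120/195]
  110 → shelf 6 (new)  [load 110/195]
  105 → shelf 7 (new)  [load 105/195]
  65 → shelf 1  [load 195/195]
  60 → shelf 2  [load 190/195]
  55 → shelf 3  [load 185/195]
  45 → shelf 4  [load 165/195]
  40 → shelf 5  [load 160/195]
  20 → shelf 4  [load 185/195]
7 shelves opened.

7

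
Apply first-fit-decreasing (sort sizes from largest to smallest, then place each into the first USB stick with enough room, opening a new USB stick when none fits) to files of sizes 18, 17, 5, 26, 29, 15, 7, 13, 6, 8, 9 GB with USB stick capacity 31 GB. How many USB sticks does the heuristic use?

6

Sorted descending: 29, 26, 18, 17, 15, 13, 9, 8, 7, 6, 5.
  29 → USB stick 1 (new)  [load 29/31]
  26 → USB stick 2 (new)  [load 26/31]
  18 → USB stick 3 (new)  [load 18/31]
  17 → USB stick 4 (new)  [load 17/31]
  15 → USB stick 5 (new)  [load 15/31]
  13 → USB stick 3  [load 31/31]
  9 → USB stick 4  [load 26/31]
  8 → USB stick 5  [load 23/31]
  7 → USB stick 5  [load 30/31]
  6 → USB stick 6 (new)  [load 6/31]
  5 → USB stick 2  [load 31/31]
6 USB sticks opened.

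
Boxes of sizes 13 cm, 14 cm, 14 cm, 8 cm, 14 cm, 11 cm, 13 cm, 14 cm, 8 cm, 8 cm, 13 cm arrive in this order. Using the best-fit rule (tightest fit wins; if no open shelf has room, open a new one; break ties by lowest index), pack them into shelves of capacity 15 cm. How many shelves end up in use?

  13 → shelf 1 (new)  [load 13/15]
  14 → shelf 2 (new)  [load 14/15]
  14 → shelf 3 (new)  [load 14/15]
  8 → shelf 4 (new)  [load 8/15]
  14 → shelf 5 (new)  [load 14/15]
  11 → shelf 6 (new)  [load 11/15]
  13 → shelf 7 (new)  [load 13/15]
  14 → shelf 8 (new)  [load 14/15]
  8 → shelf 9 (new)  [load 8/15]
  8 → shelf 10 (new)  [load 8/15]
  13 → shelf 11 (new)  [load 13/15]
11 shelves opened.

11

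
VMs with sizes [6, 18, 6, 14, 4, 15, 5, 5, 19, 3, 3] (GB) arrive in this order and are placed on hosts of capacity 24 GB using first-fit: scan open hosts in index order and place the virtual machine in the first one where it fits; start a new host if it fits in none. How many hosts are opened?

5

  6 → host 1 (new)  [load 6/24]
  18 → host 1  [load 24/24]
  6 → host 2 (new)  [load 6/24]
  14 → host 2  [load 20/24]
  4 → host 2  [load 24/24]
  15 → host 3 (new)  [load 15/24]
  5 → host 3  [load 20/24]
  5 → host 4 (new)  [load 5/24]
  19 → host 4  [load 24/24]
  3 → host 3  [load 23/24]
  3 → host 5 (new)  [load 3/24]
5 hosts opened.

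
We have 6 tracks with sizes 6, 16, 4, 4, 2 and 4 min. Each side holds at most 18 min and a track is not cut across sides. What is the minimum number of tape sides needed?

2

Total = 16 + 6 + 4 + 4 + 4 + 2 = 36 min.
Lower bound: ⌈36/18⌉ = 2 tape sides.
A packing using 2 tape sides:
  side 1: 16 + 2 = 18
  side 2: 6 + 4 + 4 + 4 = 18
This matches the lower bound, so 2 is optimal.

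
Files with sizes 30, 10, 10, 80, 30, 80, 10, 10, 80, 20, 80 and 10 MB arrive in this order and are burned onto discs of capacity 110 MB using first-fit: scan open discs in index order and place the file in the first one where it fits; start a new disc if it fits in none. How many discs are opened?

  30 → disc 1 (new)  [load 30/110]
  10 → disc 1  [load 40/110]
  10 → disc 1  [load 50/110]
  80 → disc 2 (new)  [load 80/110]
  30 → disc 1  [load 80/110]
  80 → disc 3 (new)  [load 80/110]
  10 → disc 1  [load 90/110]
  10 → disc 1  [load 100/110]
  80 → disc 4 (new)  [load 80/110]
  20 → disc 2  [load 100/110]
  80 → disc 5 (new)  [load 80/110]
  10 → disc 1  [load 110/110]
5 discs opened.

5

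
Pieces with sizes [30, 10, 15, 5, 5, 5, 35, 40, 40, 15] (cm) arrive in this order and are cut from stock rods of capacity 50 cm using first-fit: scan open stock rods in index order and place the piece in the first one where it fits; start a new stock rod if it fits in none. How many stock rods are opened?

5

  30 → stock rod 1 (new)  [load 30/50]
  10 → stock rod 1  [load 40/50]
  15 → stock rod 2 (new)  [load 15/50]
  5 → stock rod 1  [load 45/50]
  5 → stock rod 1  [load 50/50]
  5 → stock rod 2  [load 20/50]
  35 → stock rod 3 (new)  [load 35/50]
  40 → stock rod 4 (new)  [load 40/50]
  40 → stock rod 5 (new)  [load 40/50]
  15 → stock rod 2  [load 35/50]
5 stock rods opened.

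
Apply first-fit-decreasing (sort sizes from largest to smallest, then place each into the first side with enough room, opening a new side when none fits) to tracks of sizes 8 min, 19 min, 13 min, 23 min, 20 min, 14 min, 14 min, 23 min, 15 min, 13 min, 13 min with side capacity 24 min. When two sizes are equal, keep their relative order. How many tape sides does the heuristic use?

10

Sorted descending: 23, 23, 20, 19, 15, 14, 14, 13, 13, 13, 8.
  23 → side 1 (new)  [load 23/24]
  23 → side 2 (new)  [load 23/24]
  20 → side 3 (new)  [load 20/24]
  19 → side 4 (new)  [load 19/24]
  15 → side 5 (new)  [load 15/24]
  14 → side 6 (new)  [load 14/24]
  14 → side 7 (new)  [load 14/24]
  13 → side 8 (new)  [load 13/24]
  13 → side 9 (new)  [load 13/24]
  13 → side 10 (new)  [load 13/24]
  8 → side 5  [load 23/24]
10 tape sides opened.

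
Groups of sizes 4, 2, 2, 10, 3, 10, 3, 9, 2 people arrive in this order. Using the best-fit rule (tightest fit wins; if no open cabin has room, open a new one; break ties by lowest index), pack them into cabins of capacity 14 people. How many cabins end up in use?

  4 → cabin 1 (new)  [load 4/14]
  2 → cabin 1  [load 6/14]
  2 → cabin 1  [load 8/14]
  10 → cabin 2 (new)  [load 10/14]
  3 → cabin 2  [load 13/14]
  10 → cabin 3 (new)  [load 10/14]
  3 → cabin 3  [load 13/14]
  9 → cabin 4 (new)  [load 9/14]
  2 → cabin 4  [load 11/14]
4 cabins opened.

4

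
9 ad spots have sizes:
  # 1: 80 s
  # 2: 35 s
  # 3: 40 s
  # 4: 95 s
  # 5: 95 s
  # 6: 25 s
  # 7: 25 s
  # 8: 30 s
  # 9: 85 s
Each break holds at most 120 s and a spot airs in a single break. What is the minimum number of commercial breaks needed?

5

Total = 95 + 95 + 85 + 80 + 40 + 35 + 30 + 25 + 25 = 510 s.
Lower bound: ⌈510/120⌉ = 5 commercial breaks.
A packing using 5 commercial breaks:
  break 1: 95 + 25 = 120
  break 2: 95 + 25 = 120
  break 3: 85 + 35 = 120
  break 4: 80 + 40 = 120
  break 5: 30 = 30
This matches the lower bound, so 5 is optimal.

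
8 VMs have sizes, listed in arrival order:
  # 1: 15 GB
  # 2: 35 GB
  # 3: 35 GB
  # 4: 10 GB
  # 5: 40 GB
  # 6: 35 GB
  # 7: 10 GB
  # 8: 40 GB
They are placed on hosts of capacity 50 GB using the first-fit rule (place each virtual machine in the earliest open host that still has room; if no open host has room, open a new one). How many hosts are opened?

  15 → host 1 (new)  [load 15/50]
  35 → host 1  [load 50/50]
  35 → host 2 (new)  [load 35/50]
  10 → host 2  [load 45/50]
  40 → host 3 (new)  [load 40/50]
  35 → host 4 (new)  [load 35/50]
  10 → host 3  [load 50/50]
  40 → host 5 (new)  [load 40/50]
5 hosts opened.

5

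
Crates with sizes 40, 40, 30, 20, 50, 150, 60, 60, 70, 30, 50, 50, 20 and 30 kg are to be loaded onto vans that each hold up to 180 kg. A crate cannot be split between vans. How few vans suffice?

4

Total = 150 + 70 + 60 + 60 + 50 + 50 + 50 + 40 + 40 + 30 + 30 + 30 + 20 + 20 = 700 kg.
Lower bound: ⌈700/180⌉ = 4 vans.
A packing using 4 vans:
  van 1: 150 + 30 = 180
  van 2: 70 + 60 + 50 = 180
  van 3: 60 + 50 + 50 + 20 = 180
  van 4: 40 + 40 + 30 + 30 + 20 = 160
This matches the lower bound, so 4 is optimal.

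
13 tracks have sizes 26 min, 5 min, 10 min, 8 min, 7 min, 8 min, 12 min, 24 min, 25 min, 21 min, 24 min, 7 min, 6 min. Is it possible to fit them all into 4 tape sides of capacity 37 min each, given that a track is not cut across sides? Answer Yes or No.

Total = 183 min; ⌈183/37⌉ = 5.
At least 5 tape sides are required, but only 4 are allowed.

No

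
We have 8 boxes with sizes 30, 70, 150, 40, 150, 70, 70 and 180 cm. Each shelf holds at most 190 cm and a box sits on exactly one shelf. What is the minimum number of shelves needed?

Total = 180 + 150 + 150 + 70 + 70 + 70 + 40 + 30 = 760 cm.
Lower bound: ⌈760/190⌉ = 4 shelves.
A packing using 5 shelves:
  shelf 1: 180 = 180
  shelf 2: 150 + 40 = 190
  shelf 3: 150 + 30 = 180
  shelf 4: 70 + 70 = 140
  shelf 5: 70 = 70
No arrangement into 4 shelves stays within capacity, so 5 is optimal.

5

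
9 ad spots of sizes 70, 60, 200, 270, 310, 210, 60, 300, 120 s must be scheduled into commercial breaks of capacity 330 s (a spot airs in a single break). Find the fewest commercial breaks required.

5

Total = 310 + 300 + 270 + 210 + 200 + 120 + 70 + 60 + 60 = 1600 s.
Lower bound: ⌈1600/330⌉ = 5 commercial breaks.
A packing using 5 commercial breaks:
  break 1: 310 = 310
  break 2: 300 = 300
  break 3: 270 + 60 = 330
  break 4: 210 + 120 = 330
  break 5: 200 + 70 + 60 = 330
This matches the lower bound, so 5 is optimal.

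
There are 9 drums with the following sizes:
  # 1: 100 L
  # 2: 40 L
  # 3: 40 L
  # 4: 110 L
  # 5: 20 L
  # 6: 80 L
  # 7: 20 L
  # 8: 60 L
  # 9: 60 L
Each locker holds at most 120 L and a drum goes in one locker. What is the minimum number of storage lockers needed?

Total = 110 + 100 + 80 + 60 + 60 + 40 + 40 + 20 + 20 = 530 L.
Lower bound: ⌈530/120⌉ = 5 storage lockers.
A packing using 5 storage lockers:
  locker 1: 110 = 110
  locker 2: 100 + 20 = 120
  locker 3: 80 + 40 = 120
  locker 4: 60 + 60 = 120
  locker 5: 40 + 20 = 60
This matches the lower bound, so 5 is optimal.

5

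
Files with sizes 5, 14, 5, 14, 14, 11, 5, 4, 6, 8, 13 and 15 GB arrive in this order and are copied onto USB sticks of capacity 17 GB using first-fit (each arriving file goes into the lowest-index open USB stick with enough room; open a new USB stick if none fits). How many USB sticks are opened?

  5 → USB stick 1 (new)  [load 5/17]
  14 → USB stick 2 (new)  [load 14/17]
  5 → USB stick 1  [load 10/17]
  14 → USB stick 3 (new)  [load 14/17]
  14 → USB stick 4 (new)  [load 14/17]
  11 → USB stick 5 (new)  [load 11/17]
  5 → USB stick 1  [load 15/17]
  4 → USB stick 5  [load 15/17]
  6 → USB stick 6 (new)  [load 6/17]
  8 → USB stick 6  [load 14/17]
  13 → USB stick 7 (new)  [load 13/17]
  15 → USB stick 8 (new)  [load 15/17]
8 USB sticks opened.

8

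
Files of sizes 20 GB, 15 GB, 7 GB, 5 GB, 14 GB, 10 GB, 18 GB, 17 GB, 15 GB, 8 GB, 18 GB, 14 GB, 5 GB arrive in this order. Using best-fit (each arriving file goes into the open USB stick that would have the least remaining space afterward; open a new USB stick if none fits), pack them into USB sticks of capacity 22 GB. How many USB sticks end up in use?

  20 → USB stick 1 (new)  [load 20/22]
  15 → USB stick 2 (new)  [load 15/22]
  7 → USB stick 2  [load 22/22]
  5 → USB stick 3 (new)  [load 5/22]
  14 → USB stick 3  [load 19/22]
  10 → USB stick 4 (new)  [load 10/22]
  18 → USB stick 5 (new)  [load 18/22]
  17 → USB stick 6 (new)  [load 17/22]
  15 → USB stick 7 (new)  [load 15/22]
  8 → USB stick 4  [load 18/22]
  18 → USB stick 8 (new)  [load 18/22]
  14 → USB stick 9 (new)  [load 14/22]
  5 → USB stick 6  [load 22/22]
9 USB sticks opened.

9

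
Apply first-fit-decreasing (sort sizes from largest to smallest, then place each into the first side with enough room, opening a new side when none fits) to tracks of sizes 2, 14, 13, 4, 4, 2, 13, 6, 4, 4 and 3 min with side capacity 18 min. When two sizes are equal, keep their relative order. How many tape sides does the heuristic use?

Sorted descending: 14, 13, 13, 6, 4, 4, 4, 4, 3, 2, 2.
  14 → side 1 (new)  [load 14/18]
  13 → side 2 (new)  [load 13/18]
  13 → side 3 (new)  [load 13/18]
  6 → side 4 (new)  [load 6/18]
  4 → side 1  [load 18/18]
  4 → side 2  [load 17/18]
  4 → side 3  [load 17/18]
  4 → side 4  [load 10/18]
  3 → side 4  [load 13/18]
  2 → side 4  [load 15/18]
  2 → side 4  [load 17/18]
4 tape sides opened.

4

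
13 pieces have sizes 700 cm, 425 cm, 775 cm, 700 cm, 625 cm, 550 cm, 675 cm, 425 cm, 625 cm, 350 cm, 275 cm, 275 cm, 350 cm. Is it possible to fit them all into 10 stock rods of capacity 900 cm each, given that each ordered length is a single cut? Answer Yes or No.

Yes

A valid assignment using 9 stock rods:
  stock rod 1: 775 = 775
  stock rod 2: 700 = 700
  stock rod 3: 700 = 700
  stock rod 4: 675 = 675
  stock rod 5: 625 + 275 = 900
  stock rod 6: 625 + 275 = 900
  stock rod 7: 550 + 350 = 900
  stock rod 8: 425 + 425 = 850
  stock rod 9: 350 = 350
That uses only 9 ≤ 10, so 10 stock rods are enough.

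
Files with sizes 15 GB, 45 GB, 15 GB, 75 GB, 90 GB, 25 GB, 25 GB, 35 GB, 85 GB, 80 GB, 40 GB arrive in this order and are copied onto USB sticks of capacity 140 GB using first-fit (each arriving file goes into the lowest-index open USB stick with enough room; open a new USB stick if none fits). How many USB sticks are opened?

  15 → USB stick 1 (new)  [load 15/140]
  45 → USB stick 1  [load 60/140]
  15 → USB stick 1  [load 75/140]
  75 → USB stick 2 (new)  [load 75/140]
  90 → USB stick 3 (new)  [load 90/140]
  25 → USB stick 1  [load 100/140]
  25 → USB stick 1  [load 125/140]
  35 → USB stick 2  [load 110/140]
  85 → USB stick 4 (new)  [load 85/140]
  80 → USB stick 5 (new)  [load 80/140]
  40 → USB stick 3  [load 130/140]
5 USB sticks opened.

5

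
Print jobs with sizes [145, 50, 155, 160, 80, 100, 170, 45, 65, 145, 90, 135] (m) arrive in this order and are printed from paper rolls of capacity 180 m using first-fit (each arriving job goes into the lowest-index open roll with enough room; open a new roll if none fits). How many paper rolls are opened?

  145 → roll 1 (new)  [load 145/180]
  50 → roll 2 (new)  [load 50/180]
  155 → roll 3 (new)  [load 155/180]
  160 → roll 4 (new)  [load 160/180]
  80 → roll 2  [load 130/180]
  100 → roll 5 (new)  [load 100/180]
  170 → roll 6 (new)  [load 170/180]
  45 → roll 2  [load 175/180]
  65 → roll 5  [load 165/180]
  145 → roll 7 (new)  [load 145/180]
  90 → roll 8 (new)  [load 90/180]
  135 → roll 9 (new)  [load 135/180]
9 paper rolls opened.

9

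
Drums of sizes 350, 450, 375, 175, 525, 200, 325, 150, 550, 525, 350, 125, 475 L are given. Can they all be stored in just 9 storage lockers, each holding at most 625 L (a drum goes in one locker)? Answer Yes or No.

A valid assignment using 9 storage lockers:
  locker 1: 550 = 550
  locker 2: 525 = 525
  locker 3: 525 = 525
  locker 4: 475 + 150 = 625
  locker 5: 450 + 175 = 625
  locker 6: 375 + 200 = 575
  locker 7: 350 + 125 = 475
  locker 8: 350 = 350
  locker 9: 325 = 325
Every load is within 625 L, so 9 storage lockers suffice.

Yes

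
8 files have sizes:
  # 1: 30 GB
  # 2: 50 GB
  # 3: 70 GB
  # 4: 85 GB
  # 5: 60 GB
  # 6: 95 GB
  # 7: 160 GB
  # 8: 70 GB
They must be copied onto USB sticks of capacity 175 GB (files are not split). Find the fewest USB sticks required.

Total = 160 + 95 + 85 + 70 + 70 + 60 + 50 + 30 = 620 GB.
Lower bound: ⌈620/175⌉ = 4 USB sticks.
A packing using 4 USB sticks:
  USB stick 1: 160 = 160
  USB stick 2: 95 + 70 = 165
  USB stick 3: 85 + 70 = 155
  USB stick 4: 60 + 50 + 30 = 140
This matches the lower bound, so 4 is optimal.

4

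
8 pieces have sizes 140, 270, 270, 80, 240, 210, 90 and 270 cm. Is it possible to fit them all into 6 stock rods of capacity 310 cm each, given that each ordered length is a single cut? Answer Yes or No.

A valid assignment using 6 stock rods:
  stock rod 1: 270 = 270
  stock rod 2: 270 = 270
  stock rod 3: 270 = 270
  stock rod 4: 240 = 240
  stock rod 5: 210 + 90 = 300
  stock rod 6: 140 + 80 = 220
Every load is within 310 cm, so 6 stock rods suffice.

Yes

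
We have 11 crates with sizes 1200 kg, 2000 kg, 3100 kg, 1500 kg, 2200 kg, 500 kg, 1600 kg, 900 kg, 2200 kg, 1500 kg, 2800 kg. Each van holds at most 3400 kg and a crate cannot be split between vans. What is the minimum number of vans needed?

7

Total = 3100 + 2800 + 2200 + 2200 + 2000 + 1600 + 1500 + 1500 + 1200 + 900 + 500 = 19500 kg.
Lower bound: ⌈19500/3400⌉ = 6 vans.
A packing using 7 vans:
  van 1: 3100 = 3100
  van 2: 2800 + 500 = 3300
  van 3: 2200 + 1200 = 3400
  van 4: 2200 + 900 = 3100
  van 5: 2000 = 2000
  van 6: 1600 + 1500 = 3100
  van 7: 1500 = 1500
No arrangement into 6 vans stays within capacity, so 7 is optimal.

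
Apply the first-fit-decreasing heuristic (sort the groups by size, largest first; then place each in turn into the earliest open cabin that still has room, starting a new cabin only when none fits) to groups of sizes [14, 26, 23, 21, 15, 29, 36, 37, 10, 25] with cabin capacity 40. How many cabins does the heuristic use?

7

Sorted descending: 37, 36, 29, 26, 25, 23, 21, 15, 14, 10.
  37 → cabin 1 (new)  [load 37/40]
  36 → cabin 2 (new)  [load 36/40]
  29 → cabin 3 (new)  [load 29/40]
  26 → cabin 4 (new)  [load 26/40]
  25 → cabin 5 (new)  [load 25/40]
  23 → cabin 6 (new)  [load 23/40]
  21 → cabin 7 (new)  [load 21/40]
  15 → cabin 5  [load 40/40]
  14 → cabin 4  [load 40/40]
  10 → cabin 3  [load 39/40]
7 cabins opened.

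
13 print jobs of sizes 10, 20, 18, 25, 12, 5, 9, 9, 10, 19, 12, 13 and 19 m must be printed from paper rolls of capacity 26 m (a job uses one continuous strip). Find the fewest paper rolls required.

9

Total = 25 + 20 + 19 + 19 + 18 + 13 + 12 + 12 + 10 + 10 + 9 + 9 + 5 = 181 m.
Lower bound: ⌈181/26⌉ = 7 paper rolls.
A packing using 9 paper rolls:
  roll 1: 25 = 25
  roll 2: 20 + 5 = 25
  roll 3: 19 = 19
  roll 4: 19 = 19
  roll 5: 18 = 18
  roll 6: 13 + 12 = 25
  roll 7: 12 + 10 = 22
  roll 8: 10 + 9 = 19
  roll 9: 9 = 9
No arrangement into 8 paper rolls stays within capacity, so 9 is optimal.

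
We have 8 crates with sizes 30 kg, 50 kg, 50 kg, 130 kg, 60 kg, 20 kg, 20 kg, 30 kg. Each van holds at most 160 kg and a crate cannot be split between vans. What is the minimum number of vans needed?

Total = 130 + 60 + 50 + 50 + 30 + 30 + 20 + 20 = 390 kg.
Lower bound: ⌈390/160⌉ = 3 vans.
A packing using 3 vans:
  van 1: 130 + 30 = 160
  van 2: 60 + 50 + 50 = 160
  van 3: 30 + 20 + 20 = 70
This matches the lower bound, so 3 is optimal.

3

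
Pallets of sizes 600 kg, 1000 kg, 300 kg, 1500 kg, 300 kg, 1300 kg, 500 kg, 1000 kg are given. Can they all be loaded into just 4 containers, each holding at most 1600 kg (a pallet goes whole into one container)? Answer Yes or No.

Total = 6500 kg; ⌈6500/1600⌉ = 5.
At least 5 containers are required, but only 4 are allowed.

No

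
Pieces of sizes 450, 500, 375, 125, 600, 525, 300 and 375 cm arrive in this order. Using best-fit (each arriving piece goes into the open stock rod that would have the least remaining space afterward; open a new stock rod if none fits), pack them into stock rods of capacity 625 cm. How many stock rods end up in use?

  450 → stock rod 1 (new)  [load 450/625]
  500 → stock rod 2 (new)  [load 500/625]
  375 → stock rod 3 (new)  [load 375/625]
  125 → stock rod 2  [load 625/625]
  600 → stock rod 4 (new)  [load 600/625]
  525 → stock rod 5 (new)  [load 525/625]
  300 → stock rod 6 (new)  [load 300/625]
  375 → stock rod 7 (new)  [load 375/625]
7 stock rods opened.

7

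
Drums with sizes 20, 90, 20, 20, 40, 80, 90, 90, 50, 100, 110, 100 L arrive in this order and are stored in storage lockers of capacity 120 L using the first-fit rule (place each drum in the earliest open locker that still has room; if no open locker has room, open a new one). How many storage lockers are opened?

9

  20 → locker 1 (new)  [load 20/120]
  90 → locker 1  [load 110/120]
  20 → locker 2 (new)  [load 20/120]
  20 → locker 2  [load 40/120]
  40 → locker 2  [load 80/120]
  80 → locker 3 (new)  [load 80/120]
  90 → locker 4 (new)  [load 90/120]
  90 → locker 5 (new)  [load 90/120]
  50 → locker 6 (new)  [load 50/120]
  100 → locker 7 (new)  [load 100/120]
  110 → locker 8 (new)  [load 110/120]
  100 → locker 9 (new)  [load 100/120]
9 storage lockers opened.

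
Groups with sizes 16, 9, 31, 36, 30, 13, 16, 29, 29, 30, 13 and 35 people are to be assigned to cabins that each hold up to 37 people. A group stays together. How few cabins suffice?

9

Total = 36 + 35 + 31 + 30 + 30 + 29 + 29 + 16 + 16 + 13 + 13 + 9 = 287 people.
Lower bound: ⌈287/37⌉ = 8 cabins.
A packing using 9 cabins:
  cabin 1: 36 = 36
  cabin 2: 35 = 35
  cabin 3: 31 = 31
  cabin 4: 30 = 30
  cabin 5: 30 = 30
  cabin 6: 29 = 29
  cabin 7: 29 = 29
  cabin 8: 16 + 16 = 32
  cabin 9: 13 + 13 + 9 = 35
No arrangement into 8 cabins stays within capacity, so 9 is optimal.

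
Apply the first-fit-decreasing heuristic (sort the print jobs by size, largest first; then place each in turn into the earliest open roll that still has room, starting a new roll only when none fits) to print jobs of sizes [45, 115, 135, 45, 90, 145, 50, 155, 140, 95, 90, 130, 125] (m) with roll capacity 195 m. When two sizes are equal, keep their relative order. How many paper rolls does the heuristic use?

Sorted descending: 155, 145, 140, 135, 130, 125, 115, 95, 90, 90, 50, 45, 45.
  155 → roll 1 (new)  [load 155/195]
  145 → roll 2 (new)  [load 145/195]
  140 → roll 3 (new)  [load 140/195]
  135 → roll 4 (new)  [load 135/195]
  130 → roll 5 (new)  [load 130/195]
  125 → roll 6 (new)  [load 125/195]
  115 → roll 7 (new)  [load 115/195]
  95 → roll 8 (new)  [load 95/195]
  90 → roll 8  [load 185/195]
  90 → roll 9 (new)  [load 90/195]
  50 → roll 2  [load 195/195]
  45 → roll 3  [load 185/195]
  45 → roll 4  [load 180/195]
9 paper rolls opened.

9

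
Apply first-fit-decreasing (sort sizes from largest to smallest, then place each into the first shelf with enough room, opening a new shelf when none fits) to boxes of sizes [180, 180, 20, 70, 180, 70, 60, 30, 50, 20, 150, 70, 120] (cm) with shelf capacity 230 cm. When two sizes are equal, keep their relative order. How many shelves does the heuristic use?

6

Sorted descending: 180, 180, 180, 150, 120, 70, 70, 70, 60, 50, 30, 20, 20.
  180 → shelf 1 (new)  [load 180/230]
  180 → shelf 2 (new)  [load 180/230]
  180 → shelf 3 (new)  [load 180/230]
  150 → shelf 4 (new)  [load 150/230]
  120 → shelf 5 (new)  [load 120/230]
  70 → shelf 4  [load 220/230]
  70 → shelf 5  [load 190/230]
  70 → shelf 6 (new)  [load 70/230]
  60 → shelf 6  [load 130/230]
  50 → shelf 1  [load 230/230]
  30 → shelf 2  [load 210/230]
  20 → shelf 2  [load 230/230]
  20 → shelf 3  [load 200/230]
6 shelves opened.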